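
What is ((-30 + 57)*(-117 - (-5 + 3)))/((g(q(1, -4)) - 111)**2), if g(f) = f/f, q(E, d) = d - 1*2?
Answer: -621/2420 ≈ -0.25661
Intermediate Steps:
q(E, d) = -2 + d (q(E, d) = d - 2 = -2 + d)
g(f) = 1
((-30 + 57)*(-117 - (-5 + 3)))/((g(q(1, -4)) - 111)**2) = ((-30 + 57)*(-117 - (-5 + 3)))/((1 - 111)**2) = (27*(-117 - 1*(-2)))/((-110)**2) = (27*(-117 + 2))/12100 = (27*(-115))*(1/12100) = -3105*1/12100 = -621/2420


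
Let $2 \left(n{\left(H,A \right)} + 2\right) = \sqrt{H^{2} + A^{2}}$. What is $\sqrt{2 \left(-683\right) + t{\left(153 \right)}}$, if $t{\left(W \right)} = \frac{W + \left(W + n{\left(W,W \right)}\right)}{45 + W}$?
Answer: $\frac{\sqrt{-5943608 + 1683 \sqrt{2}}}{66} \approx 36.931 i$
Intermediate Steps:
$n{\left(H,A \right)} = -2 + \frac{\sqrt{A^{2} + H^{2}}}{2}$ ($n{\left(H,A \right)} = -2 + \frac{\sqrt{H^{2} + A^{2}}}{2} = -2 + \frac{\sqrt{A^{2} + H^{2}}}{2}$)
$t{\left(W \right)} = \frac{-2 + 2 W + \frac{\sqrt{2} \sqrt{W^{2}}}{2}}{45 + W}$ ($t{\left(W \right)} = \frac{W + \left(W + \left(-2 + \frac{\sqrt{W^{2} + W^{2}}}{2}\right)\right)}{45 + W} = \frac{W + \left(W + \left(-2 + \frac{\sqrt{2 W^{2}}}{2}\right)\right)}{45 + W} = \frac{W + \left(W + \left(-2 + \frac{\sqrt{2} \sqrt{W^{2}}}{2}\right)\right)}{45 + W} = \frac{W + \left(-2 + W + \frac{\sqrt{2} \sqrt{W^{2}}}{2}\right)}{45 + W} = \frac{-2 + 2 W + \frac{\sqrt{2} \sqrt{W^{2}}}{2}}{45 + W}$)
$\sqrt{2 \left(-683\right) + t{\left(153 \right)}} = \sqrt{2 \left(-683\right) + \frac{-4 + 4 \cdot 153 + \sqrt{2} \sqrt{153^{2}}}{2 \left(45 + 153\right)}} = \sqrt{-1366 + \frac{-4 + 612 + \sqrt{2} \sqrt{23409}}{2 \cdot 198}} = \sqrt{-1366 + \frac{1}{2} \cdot \frac{1}{198} \left(-4 + 612 + \sqrt{2} \cdot 153\right)} = \sqrt{-1366 + \frac{1}{2} \cdot \frac{1}{198} \left(-4 + 612 + 153 \sqrt{2}\right)} = \sqrt{-1366 + \frac{1}{2} \cdot \frac{1}{198} \left(608 + 153 \sqrt{2}\right)} = \sqrt{-1366 + \left(\frac{152}{99} + \frac{17 \sqrt{2}}{44}\right)} = \sqrt{- \frac{135082}{99} + \frac{17 \sqrt{2}}{44}}$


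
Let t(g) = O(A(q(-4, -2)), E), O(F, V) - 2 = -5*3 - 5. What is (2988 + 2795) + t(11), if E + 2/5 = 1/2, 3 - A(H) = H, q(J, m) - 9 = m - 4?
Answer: 5765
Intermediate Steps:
q(J, m) = 5 + m (q(J, m) = 9 + (m - 4) = 9 + (-4 + m) = 5 + m)
A(H) = 3 - H
E = ⅒ (E = -⅖ + 1/2 = -⅖ + ½ = ⅒ ≈ 0.10000)
O(F, V) = -18 (O(F, V) = 2 + (-5*3 - 5) = 2 + (-15 - 5) = 2 - 20 = -18)
t(g) = -18
(2988 + 2795) + t(11) = (2988 + 2795) - 18 = 5783 - 18 = 5765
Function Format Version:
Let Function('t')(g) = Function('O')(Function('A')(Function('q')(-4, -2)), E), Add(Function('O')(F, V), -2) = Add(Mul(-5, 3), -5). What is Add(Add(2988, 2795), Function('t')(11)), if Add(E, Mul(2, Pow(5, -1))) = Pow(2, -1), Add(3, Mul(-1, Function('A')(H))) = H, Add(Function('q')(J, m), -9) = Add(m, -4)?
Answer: 5765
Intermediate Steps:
Function('q')(J, m) = Add(5, m) (Function('q')(J, m) = Add(9, Add(m, -4)) = Add(9, Add(-4, m)) = Add(5, m))
Function('A')(H) = Add(3, Mul(-1, H))
E = Rational(1, 10) (E = Add(Rational(-2, 5), Pow(2, -1)) = Add(Rational(-2, 5), Rational(1, 2)) = Rational(1, 10) ≈ 0.10000)
Function('O')(F, V) = -18 (Function('O')(F, V) = Add(2, Add(Mul(-5, 3), -5)) = Add(2, Add(-15, -5)) = Add(2, -20) = -18)
Function('t')(g) = -18
Add(Add(2988, 2795), Function('t')(11)) = Add(Add(2988, 2795), -18) = Add(5783, -18) = 5765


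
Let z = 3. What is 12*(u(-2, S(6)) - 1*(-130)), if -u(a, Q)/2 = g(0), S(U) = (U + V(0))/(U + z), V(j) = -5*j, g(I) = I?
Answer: 1560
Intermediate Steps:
S(U) = U/(3 + U) (S(U) = (U - 5*0)/(U + 3) = (U + 0)/(3 + U) = U/(3 + U))
u(a, Q) = 0 (u(a, Q) = -2*0 = 0)
12*(u(-2, S(6)) - 1*(-130)) = 12*(0 - 1*(-130)) = 12*(0 + 130) = 12*130 = 1560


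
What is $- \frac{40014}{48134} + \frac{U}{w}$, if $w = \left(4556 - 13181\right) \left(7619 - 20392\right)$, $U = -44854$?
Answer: $- \frac{2205193171093}{2651392197375} \approx -0.83171$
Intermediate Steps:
$w = 110167125$ ($w = \left(-8625\right) \left(-12773\right) = 110167125$)
$- \frac{40014}{48134} + \frac{U}{w} = - \frac{40014}{48134} - \frac{44854}{110167125} = \left(-40014\right) \frac{1}{48134} - \frac{44854}{110167125} = - \frac{20007}{24067} - \frac{44854}{110167125} = - \frac{2205193171093}{2651392197375}$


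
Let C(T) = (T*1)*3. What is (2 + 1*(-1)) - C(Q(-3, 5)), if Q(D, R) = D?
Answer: 10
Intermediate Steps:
C(T) = 3*T (C(T) = T*3 = 3*T)
(2 + 1*(-1)) - C(Q(-3, 5)) = (2 + 1*(-1)) - 3*(-3) = (2 - 1) - 1*(-9) = 1 + 9 = 10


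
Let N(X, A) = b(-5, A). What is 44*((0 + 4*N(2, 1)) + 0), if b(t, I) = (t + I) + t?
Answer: -1584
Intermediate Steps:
b(t, I) = I + 2*t (b(t, I) = (I + t) + t = I + 2*t)
N(X, A) = -10 + A (N(X, A) = A + 2*(-5) = A - 10 = -10 + A)
44*((0 + 4*N(2, 1)) + 0) = 44*((0 + 4*(-10 + 1)) + 0) = 44*((0 + 4*(-9)) + 0) = 44*((0 - 36) + 0) = 44*(-36 + 0) = 44*(-36) = -1584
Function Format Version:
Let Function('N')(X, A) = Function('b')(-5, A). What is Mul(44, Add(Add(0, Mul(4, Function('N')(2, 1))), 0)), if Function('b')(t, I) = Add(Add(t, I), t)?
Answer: -1584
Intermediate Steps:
Function('b')(t, I) = Add(I, Mul(2, t)) (Function('b')(t, I) = Add(Add(I, t), t) = Add(I, Mul(2, t)))
Function('N')(X, A) = Add(-10, A) (Function('N')(X, A) = Add(A, Mul(2, -5)) = Add(A, -10) = Add(-10, A))
Mul(44, Add(Add(0, Mul(4, Function('N')(2, 1))), 0)) = Mul(44, Add(Add(0, Mul(4, Add(-10, 1))), 0)) = Mul(44, Add(Add(0, Mul(4, -9)), 0)) = Mul(44, Add(Add(0, -36), 0)) = Mul(44, Add(-36, 0)) = Mul(44, -36) = -1584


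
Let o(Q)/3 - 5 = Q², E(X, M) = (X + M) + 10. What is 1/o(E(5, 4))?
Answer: 1/1098 ≈ 0.00091075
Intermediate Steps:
E(X, M) = 10 + M + X (E(X, M) = (M + X) + 10 = 10 + M + X)
o(Q) = 15 + 3*Q²
1/o(E(5, 4)) = 1/(15 + 3*(10 + 4 + 5)²) = 1/(15 + 3*19²) = 1/(15 + 3*361) = 1/(15 + 1083) = 1/1098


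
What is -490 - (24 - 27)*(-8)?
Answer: -514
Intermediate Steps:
-490 - (24 - 27)*(-8) = -490 - (-3)*(-8) = -490 - 1*24 = -490 - 24 = -514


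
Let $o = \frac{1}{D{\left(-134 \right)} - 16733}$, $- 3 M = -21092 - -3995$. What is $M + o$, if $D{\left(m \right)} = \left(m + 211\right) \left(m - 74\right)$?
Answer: $\frac{186636550}{32749} \approx 5699.0$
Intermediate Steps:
$M = 5699$ ($M = - \frac{-21092 - -3995}{3} = - \frac{-21092 + 3995}{3} = \left(- \frac{1}{3}\right) \left(-17097\right) = 5699$)
$D{\left(m \right)} = \left(-74 + m\right) \left(211 + m\right)$ ($D{\left(m \right)} = \left(211 + m\right) \left(-74 + m\right) = \left(-74 + m\right) \left(211 + m\right)$)
$o = - \frac{1}{32749}$ ($o = \frac{1}{\left(-15614 + \left(-134\right)^{2} + 137 \left(-134\right)\right) - 16733} = \frac{1}{\left(-15614 + 17956 - 18358\right) - 16733} = \frac{1}{-16016 - 16733} = \frac{1}{-32749} = - \frac{1}{32749} \approx -3.0535 \cdot 10^{-5}$)
$M + o = 5699 - \frac{1}{32749} = \frac{186636550}{32749}$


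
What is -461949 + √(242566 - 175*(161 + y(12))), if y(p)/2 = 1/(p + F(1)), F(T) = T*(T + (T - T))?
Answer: -461949 + 3*√4025281/13 ≈ -4.6149e+5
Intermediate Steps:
F(T) = T² (F(T) = T*(T + 0) = T*T = T²)
y(p) = 2/(1 + p) (y(p) = 2/(p + 1²) = 2/(p + 1) = 2/(1 + p))
-461949 + √(242566 - 175*(161 + y(12))) = -461949 + √(242566 - 175*(161 + 2/(1 + 12))) = -461949 + √(242566 - 175*(161 + 2/13)) = -461949 + √(242566 - 175*2095/13) = -461949 + √(242566 - 366625/13) = -461949 + √(2786733/13) = -461949 + 3*√4025281/13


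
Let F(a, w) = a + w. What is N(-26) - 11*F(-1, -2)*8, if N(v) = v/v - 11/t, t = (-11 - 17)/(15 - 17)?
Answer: 3699/14 ≈ 264.21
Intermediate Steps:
t = 14 (t = -28/(-2) = -28*(-½) = 14)
N(v) = 3/14 (N(v) = v/v - 11/14 = 1 - 11*1/14 = 1 - 11/14 = 3/14)
N(-26) - 11*F(-1, -2)*8 = 3/14 - 11*(-1 - 2)*8 = 3/14 - 11*(-3)*8 = 3/14 + 33*8 = 3/14 + 264 = 3699/14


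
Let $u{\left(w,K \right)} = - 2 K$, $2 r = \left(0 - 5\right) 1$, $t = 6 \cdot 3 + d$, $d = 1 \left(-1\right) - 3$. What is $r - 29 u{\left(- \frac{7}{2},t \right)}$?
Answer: $\frac{1619}{2} \approx 809.5$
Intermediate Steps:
$d = -4$ ($d = -1 - 3 = -4$)
$t = 14$ ($t = 6 \cdot 3 - 4 = 18 - 4 = 14$)
$r = - \frac{5}{2}$ ($r = \frac{\left(0 - 5\right) 1}{2} = \frac{\left(-5\right) 1}{2} = \frac{1}{2} \left(-5\right) = - \frac{5}{2} \approx -2.5$)
$r - 29 u{\left(- \frac{7}{2},t \right)} = - \frac{5}{2} - 29 \left(\left(-2\right) 14\right) = - \frac{5}{2} - -812 = - \frac{5}{2} + 812 = \frac{1619}{2}$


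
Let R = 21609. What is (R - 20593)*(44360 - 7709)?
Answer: 37237416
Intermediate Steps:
(R - 20593)*(44360 - 7709) = (21609 - 20593)*(44360 - 7709) = 1016*36651 = 37237416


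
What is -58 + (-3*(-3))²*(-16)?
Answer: -1354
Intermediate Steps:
-58 + (-3*(-3))²*(-16) = -58 + 9²*(-16) = -58 + 81*(-16) = -58 - 1296 = -1354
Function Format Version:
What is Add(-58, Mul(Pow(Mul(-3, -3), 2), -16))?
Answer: -1354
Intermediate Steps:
Add(-58, Mul(Pow(Mul(-3, -3), 2), -16)) = Add(-58, Mul(Pow(9, 2), -16)) = Add(-58, Mul(81, -16)) = Add(-58, -1296) = -1354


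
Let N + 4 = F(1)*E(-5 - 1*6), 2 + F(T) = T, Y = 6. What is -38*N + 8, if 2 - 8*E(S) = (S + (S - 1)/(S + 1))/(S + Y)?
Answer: 16019/100 ≈ 160.19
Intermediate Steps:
F(T) = -2 + T
E(S) = 1/4 - (S + (-1 + S)/(1 + S))/(8*(6 + S)) (E(S) = 1/4 - (S + (S - 1)/(S + 1))/(8*(S + 6)) = 1/4 - (S + (-1 + S)/(1 + S))/(8*(6 + S)))
N = -801/200 (N = -4 + (-2 + 1)*((13 + (-5 - 1*6)**2 + 12*(-5 - 1*6))/(8*(6 + (-5 - 1*6)**2 + 7*(-5 - 1*6)))) = -4 - (13 + (-5 - 6)**2 + 12*(-5 - 6))/(8*(6 + (-5 - 6)**2 + 7*(-5 - 6))) = -4 - (13 + (-11)**2 + 12*(-11))/(8*(6 + (-11)**2 + 7*(-11))) = -4 - (13 + 121 - 132)/(8*(6 + 121 - 77)) = -4 - 2/(8*50) = -4 - 1*1/200 = -4 - 1/200 = -801/200 ≈ -4.0050)
-38*N + 8 = -38*(-801/200) + 8 = 15219/100 + 8 = 16019/100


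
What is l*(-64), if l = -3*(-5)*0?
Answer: 0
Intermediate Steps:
l = 0 (l = 15*0 = 0)
l*(-64) = 0*(-64) = 0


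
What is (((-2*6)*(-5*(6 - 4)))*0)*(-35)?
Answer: 0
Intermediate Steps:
(((-2*6)*(-5*(6 - 4)))*0)*(-35) = (-(-60)*2*0)*(-35) = (-12*(-10)*0)*(-35) = (120*0)*(-35) = 0*(-35) = 0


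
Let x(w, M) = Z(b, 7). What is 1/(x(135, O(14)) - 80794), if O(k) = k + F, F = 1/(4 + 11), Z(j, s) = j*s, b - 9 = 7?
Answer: -1/80682 ≈ -1.2394e-5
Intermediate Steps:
b = 16 (b = 9 + 7 = 16)
F = 1/15 ≈ 0.066667
O(k) = 1/15 + k (O(k) = k + 1/15 = 1/15 + k)
x(w, M) = 112 (x(w, M) = 16*7 = 112)
1/(x(135, O(14)) - 80794) = 1/(112 - 80794) = 1/(-80682) = -1/80682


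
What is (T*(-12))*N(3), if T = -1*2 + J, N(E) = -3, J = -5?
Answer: -252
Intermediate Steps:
T = -7 (T = -1*2 - 5 = -2 - 5 = -7)
(T*(-12))*N(3) = -7*(-12)*(-3) = 84*(-3) = -252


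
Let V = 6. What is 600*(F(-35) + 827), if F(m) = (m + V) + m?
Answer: 457800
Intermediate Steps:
F(m) = 6 + 2*m (F(m) = (m + 6) + m = (6 + m) + m = 6 + 2*m)
600*(F(-35) + 827) = 600*((6 + 2*(-35)) + 827) = 600*((6 - 70) + 827) = 600*(-64 + 827) = 600*763 = 457800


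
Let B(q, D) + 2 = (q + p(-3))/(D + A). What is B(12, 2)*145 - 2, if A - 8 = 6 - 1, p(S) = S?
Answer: -205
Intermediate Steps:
A = 13 (A = 8 + (6 - 1) = 8 + 5 = 13)
B(q, D) = -2 + (-3 + q)/(13 + D) (B(q, D) = -2 + (q - 3)/(D + 13) = -2 + (-3 + q)/(13 + D))
B(12, 2)*145 - 2 = ((-29 + 12 - 2*2)/(13 + 2))*145 - 2 = ((-29 + 12 - 4)/15)*145 - 2 = ((1/15)*(-21))*145 - 2 = -7/5*145 - 2 = -203 - 2 = -205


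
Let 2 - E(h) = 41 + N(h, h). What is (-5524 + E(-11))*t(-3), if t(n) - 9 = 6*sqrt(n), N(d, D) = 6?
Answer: -50121 - 33414*I*sqrt(3) ≈ -50121.0 - 57875.0*I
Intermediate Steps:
t(n) = 9 + 6*sqrt(n)
E(h) = -45 (E(h) = 2 - (41 + 6) = 2 - 1*47 = 2 - 47 = -45)
(-5524 + E(-11))*t(-3) = (-5524 - 45)*(9 + 6*sqrt(-3)) = -5569*(9 + 6*(I*sqrt(3))) = -5569*(9 + 6*I*sqrt(3)) = -50121 - 33414*I*sqrt(3)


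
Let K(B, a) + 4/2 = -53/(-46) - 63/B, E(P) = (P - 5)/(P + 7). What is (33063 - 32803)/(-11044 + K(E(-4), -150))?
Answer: -11960/507097 ≈ -0.023585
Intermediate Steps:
E(P) = (-5 + P)/(7 + P)
K(B, a) = -39/46 - 63/B (K(B, a) = -2 + (-53/(-46) - 63/B) = -2 + (-53*(-1/46) - 63/B) = -2 + (53/46 - 63/B) = -39/46 - 63/B)
(33063 - 32803)/(-11044 + K(E(-4), -150)) = (33063 - 32803)/(-11044 + (-39/46 - 63*(7 - 4)/(-5 - 4))) = 260/(-11044 + (-39/46 - 63/(-9/3))) = 260/(-11044 + (-39/46 - 63/((⅓)*(-9)))) = 260/(-11044 + (-39/46 - 63/(-3))) = 260/(-11044 + (-39/46 - 63*(-⅓))) = 260/(-11044 + (-39/46 + 21)) = 260/(-11044 + 927/46) = 260/(-507097/46) = 260*(-46/507097) = -11960/507097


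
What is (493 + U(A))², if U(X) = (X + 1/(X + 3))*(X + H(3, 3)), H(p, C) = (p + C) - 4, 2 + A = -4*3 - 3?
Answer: 109977169/196 ≈ 5.6111e+5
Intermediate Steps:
A = -17 (A = -2 + (-4*3 - 3) = -2 + (-12 - 3) = -2 - 15 = -17)
H(p, C) = -4 + C + p (H(p, C) = (C + p) - 4 = -4 + C + p)
U(X) = (2 + X)*(X + 1/(3 + X)) (U(X) = (X + 1/(X + 3))*(X + (-4 + 3 + 3)) = (X + 1/(3 + X))*(X + 2) = (X + 1/(3 + X))*(2 + X) = (2 + X)*(X + 1/(3 + X)))
(493 + U(A))² = (493 + (2 + (-17)³ + 5*(-17)² + 7*(-17))/(3 - 17))² = (493 + (2 - 4913 + 5*289 - 119)/(-14))² = (493 - (2 - 4913 + 1445 - 119)/14)² = (493 - 1/14*(-3585))² = (493 + 3585/14)² = (10487/14)² = 109977169/196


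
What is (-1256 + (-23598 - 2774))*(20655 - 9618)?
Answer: -304930236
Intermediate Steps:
(-1256 + (-23598 - 2774))*(20655 - 9618) = (-1256 - 26372)*11037 = -27628*11037 = -304930236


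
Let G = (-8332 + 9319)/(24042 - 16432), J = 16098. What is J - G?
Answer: 122504793/7610 ≈ 16098.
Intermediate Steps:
G = 987/7610 ≈ 0.12970
J - G = 16098 - 1*987/7610 = 16098 - 987/7610 = 122504793/7610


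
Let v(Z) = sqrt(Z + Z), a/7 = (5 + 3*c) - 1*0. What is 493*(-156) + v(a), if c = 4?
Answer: -76908 + sqrt(238) ≈ -76893.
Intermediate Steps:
a = 119 (a = 7*((5 + 3*4) - 1*0) = 7*((5 + 12) + 0) = 7*(17 + 0) = 7*17 = 119)
v(Z) = sqrt(2)*sqrt(Z) (v(Z) = sqrt(2*Z) = sqrt(2)*sqrt(Z))
493*(-156) + v(a) = 493*(-156) + sqrt(2)*sqrt(119) = -76908 + sqrt(238)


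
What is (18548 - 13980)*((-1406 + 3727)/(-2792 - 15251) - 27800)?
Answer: -2291298389528/18043 ≈ -1.2699e+8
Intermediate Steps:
(18548 - 13980)*((-1406 + 3727)/(-2792 - 15251) - 27800) = 4568*(2321/(-18043) - 27800) = 4568*(2321*(-1/18043) - 27800) = 4568*(-2321/18043 - 27800) = 4568*(-501597721/18043) = -2291298389528/18043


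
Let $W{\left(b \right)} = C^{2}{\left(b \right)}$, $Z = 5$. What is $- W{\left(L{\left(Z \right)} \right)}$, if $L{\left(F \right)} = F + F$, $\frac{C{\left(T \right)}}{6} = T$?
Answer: $-3600$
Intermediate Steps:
$C{\left(T \right)} = 6 T$
$L{\left(F \right)} = 2 F$
$W{\left(b \right)} = 36 b^{2}$ ($W{\left(b \right)} = \left(6 b\right)^{2} = 36 b^{2}$)
$- W{\left(L{\left(Z \right)} \right)} = - 36 \left(2 \cdot 5\right)^{2} = - 36 \cdot 10^{2} = - 36 \cdot 100 = \left(-1\right) 3600 = -3600$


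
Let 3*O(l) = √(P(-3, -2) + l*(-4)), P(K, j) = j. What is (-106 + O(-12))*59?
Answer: -6254 + 59*√46/3 ≈ -6120.6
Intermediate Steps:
O(l) = √(-2 - 4*l)/3 (O(l) = √(-2 + l*(-4))/3 = √(-2 - 4*l)/3)
(-106 + O(-12))*59 = (-106 + √(-2 - 4*(-12))/3)*59 = (-106 + √(-2 + 48)/3)*59 = (-106 + √46/3)*59 = -6254 + 59*√46/3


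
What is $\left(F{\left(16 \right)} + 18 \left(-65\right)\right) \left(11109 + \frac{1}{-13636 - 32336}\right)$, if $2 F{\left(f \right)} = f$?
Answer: $- \frac{296718412207}{22986} \approx -1.2909 \cdot 10^{7}$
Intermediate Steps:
$F{\left(f \right)} = \frac{f}{2}$
$\left(F{\left(16 \right)} + 18 \left(-65\right)\right) \left(11109 + \frac{1}{-13636 - 32336}\right) = \left(\frac{1}{2} \cdot 16 + 18 \left(-65\right)\right) \left(11109 + \frac{1}{-13636 - 32336}\right) = \left(8 - 1170\right) \left(11109 + \frac{1}{-45972}\right) = - 1162 \left(11109 - \frac{1}{45972}\right) = \left(-1162\right) \frac{510702947}{45972} = - \frac{296718412207}{22986}$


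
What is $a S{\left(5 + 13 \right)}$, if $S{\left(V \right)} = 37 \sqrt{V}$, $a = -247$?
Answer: $- 27417 \sqrt{2} \approx -38774.0$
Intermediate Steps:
$a S{\left(5 + 13 \right)} = - 247 \cdot 37 \sqrt{5 + 13} = - 247 \cdot 37 \sqrt{18} = - 247 \cdot 37 \cdot 3 \sqrt{2} = - 247 \cdot 111 \sqrt{2} = - 27417 \sqrt{2}$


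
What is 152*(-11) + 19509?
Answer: 17837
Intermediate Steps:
152*(-11) + 19509 = -1672 + 19509 = 17837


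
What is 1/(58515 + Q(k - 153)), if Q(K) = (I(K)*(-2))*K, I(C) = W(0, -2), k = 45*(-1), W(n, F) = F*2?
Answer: 1/56931 ≈ 1.7565e-5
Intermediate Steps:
W(n, F) = 2*F
k = -45
I(C) = -4 (I(C) = 2*(-2) = -4)
Q(K) = 8*K (Q(K) = (-4*(-2))*K = 8*K)
1/(58515 + Q(k - 153)) = 1/(58515 + 8*(-45 - 153)) = 1/(58515 + 8*(-198)) = 1/(58515 - 1584) = 1/56931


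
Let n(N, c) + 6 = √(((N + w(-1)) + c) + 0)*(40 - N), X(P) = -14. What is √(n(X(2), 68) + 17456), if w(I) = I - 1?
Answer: √(17450 + 108*√13) ≈ 133.56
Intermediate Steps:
w(I) = -1 + I
n(N, c) = -6 + √(-2 + N + c)*(40 - N) (n(N, c) = -6 + √(((N + (-1 - 1)) + c) + 0)*(40 - N) = -6 + √(((N - 2) + c) + 0)*(40 - N) = -6 + √(((-2 + N) + c) + 0)*(40 - N) = -6 + √((-2 + N + c) + 0)*(40 - N) = -6 + √(-2 + N + c)*(40 - N))
√(n(X(2), 68) + 17456) = √((-6 + 40*√(-2 - 14 + 68) - 1*(-14)*√(-2 - 14 + 68)) + 17456) = √((-6 + 40*√52 - 1*(-14)*√52) + 17456) = √((-6 + 40*(2*√13) - 1*(-14)*2*√13) + 17456) = √((-6 + 80*√13 + 28*√13) + 17456) = √((-6 + 108*√13) + 17456) = √(17450 + 108*√13)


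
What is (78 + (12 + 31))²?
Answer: 14641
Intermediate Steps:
(78 + (12 + 31))² = (78 + 43)² = 121² = 14641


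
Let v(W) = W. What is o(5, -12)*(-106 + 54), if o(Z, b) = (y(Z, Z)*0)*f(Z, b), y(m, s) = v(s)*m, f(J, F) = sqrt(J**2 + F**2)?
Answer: 0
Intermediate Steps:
f(J, F) = sqrt(F**2 + J**2)
y(m, s) = m*s (y(m, s) = s*m = m*s)
o(Z, b) = 0 (o(Z, b) = ((Z*Z)*0)*sqrt(b**2 + Z**2) = (Z**2*0)*sqrt(Z**2 + b**2) = 0*sqrt(Z**2 + b**2) = 0)
o(5, -12)*(-106 + 54) = 0*(-106 + 54) = 0*(-52) = 0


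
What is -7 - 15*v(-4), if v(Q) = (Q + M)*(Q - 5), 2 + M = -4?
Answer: -1357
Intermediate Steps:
M = -6 (M = -2 - 4 = -6)
v(Q) = (-6 + Q)*(-5 + Q) (v(Q) = (Q - 6)*(Q - 5) = (-6 + Q)*(-5 + Q))
-7 - 15*v(-4) = -7 - 15*(30 + (-4)**2 - 11*(-4)) = -7 - 15*(30 + 16 + 44) = -7 - 15*90 = -7 - 1350 = -1357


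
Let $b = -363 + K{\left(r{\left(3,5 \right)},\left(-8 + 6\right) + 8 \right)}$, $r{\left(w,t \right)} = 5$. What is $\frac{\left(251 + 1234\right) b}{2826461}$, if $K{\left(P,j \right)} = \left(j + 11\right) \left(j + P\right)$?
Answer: $- \frac{23760}{256951} \approx -0.092469$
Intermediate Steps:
$K{\left(P,j \right)} = \left(11 + j\right) \left(P + j\right)$
$b = -176$ ($b = -363 + \left(\left(\left(-8 + 6\right) + 8\right)^{2} + 11 \cdot 5 + 11 \left(\left(-8 + 6\right) + 8\right) + 5 \left(\left(-8 + 6\right) + 8\right)\right) = -363 + \left(\left(-2 + 8\right)^{2} + 55 + 11 \left(-2 + 8\right) + 5 \left(-2 + 8\right)\right) = -363 + \left(6^{2} + 55 + 11 \cdot 6 + 5 \cdot 6\right) = -363 + \left(36 + 55 + 66 + 30\right) = -363 + 187 = -176$)
$\frac{\left(251 + 1234\right) b}{2826461} = \frac{\left(251 + 1234\right) \left(-176\right)}{2826461} = 1485 \left(-176\right) \frac{1}{2826461} = \left(-261360\right) \frac{1}{2826461} = - \frac{23760}{256951}$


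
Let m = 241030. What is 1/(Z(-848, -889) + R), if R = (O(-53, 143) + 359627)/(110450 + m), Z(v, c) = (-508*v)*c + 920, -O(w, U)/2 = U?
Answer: -351480/134604909003539 ≈ -2.6112e-9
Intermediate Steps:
O(w, U) = -2*U
Z(v, c) = 920 - 508*c*v (Z(v, c) = -508*c*v + 920 = 920 - 508*c*v)
R = 359341/351480 (R = (-2*143 + 359627)/(110450 + 241030) = (-286 + 359627)/351480 = 359341*(1/351480) = 359341/351480 ≈ 1.0224)
1/(Z(-848, -889) + R) = 1/((920 - 508*(-889)*(-848)) + 359341/351480) = 1/((920 - 382966976) + 359341/351480) = 1/(-382966056 + 359341/351480) = 1/(-134604909003539/351480) = -351480/134604909003539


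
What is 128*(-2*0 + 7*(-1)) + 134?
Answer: -762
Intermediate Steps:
128*(-2*0 + 7*(-1)) + 134 = 128*(0 - 7) + 134 = 128*(-7) + 134 = -896 + 134 = -762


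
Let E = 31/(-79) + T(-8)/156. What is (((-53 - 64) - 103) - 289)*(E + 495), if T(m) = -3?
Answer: -1034170421/4108 ≈ -2.5175e+5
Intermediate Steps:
E = -1691/4108 (E = 31/(-79) - 3/156 = 31*(-1/79) - 3*1/156 = -31/79 - 1/52 = -1691/4108 ≈ -0.41164)
(((-53 - 64) - 103) - 289)*(E + 495) = (((-53 - 64) - 103) - 289)*(-1691/4108 + 495) = ((-117 - 103) - 289)*(2031769/4108) = (-220 - 289)*(2031769/4108) = -509*2031769/4108 = -1034170421/4108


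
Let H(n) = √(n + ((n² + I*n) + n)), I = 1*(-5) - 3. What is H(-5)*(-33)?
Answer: -33*√55 ≈ -244.73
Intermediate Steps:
I = -8 (I = -5 - 3 = -8)
H(n) = √(n² - 6*n) (H(n) = √(n + ((n² - 8*n) + n)) = √(n + (n² - 7*n)) = √(n² - 6*n))
H(-5)*(-33) = √(-5*(-6 - 5))*(-33) = √(-5*(-11))*(-33) = √55*(-33) = -33*√55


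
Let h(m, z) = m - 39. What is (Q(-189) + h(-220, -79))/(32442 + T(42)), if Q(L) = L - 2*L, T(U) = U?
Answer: -35/16242 ≈ -0.0021549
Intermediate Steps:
Q(L) = -L
h(m, z) = -39 + m
(Q(-189) + h(-220, -79))/(32442 + T(42)) = (-1*(-189) + (-39 - 220))/(32442 + 42) = (189 - 259)/32484 = -70*1/32484 = -35/16242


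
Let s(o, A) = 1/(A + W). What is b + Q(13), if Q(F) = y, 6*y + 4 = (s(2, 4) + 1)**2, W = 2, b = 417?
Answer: 89977/216 ≈ 416.56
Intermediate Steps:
s(o, A) = 1/(2 + A) (s(o, A) = 1/(A + 2) = 1/(2 + A))
y = -95/216 (y = -2/3 + (1/(2 + 4) + 1)**2/6 = -2/3 + (1/6 + 1)**2/6 = -2/3 + (7/6)**2/6 = -2/3 + (1/6)*(49/36) = -2/3 + 49/216 = -95/216 ≈ -0.43981)
Q(F) = -95/216
b + Q(13) = 417 - 95/216 = 89977/216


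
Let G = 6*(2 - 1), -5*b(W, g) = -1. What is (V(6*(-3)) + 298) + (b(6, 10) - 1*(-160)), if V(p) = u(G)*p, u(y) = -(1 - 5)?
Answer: 1931/5 ≈ 386.20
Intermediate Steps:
b(W, g) = ⅕ (b(W, g) = -⅕*(-1) = ⅕)
G = 6 (G = 6*1 = 6)
u(y) = 4 (u(y) = -1*(-4) = 4)
V(p) = 4*p
(V(6*(-3)) + 298) + (b(6, 10) - 1*(-160)) = (4*(6*(-3)) + 298) + (⅕ - 1*(-160)) = (4*(-18) + 298) + (⅕ + 160) = (-72 + 298) + 801/5 = 226 + 801/5 = 1931/5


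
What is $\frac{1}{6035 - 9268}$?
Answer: $- \frac{1}{3233} \approx -0.00030931$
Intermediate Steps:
$\frac{1}{6035 - 9268} = \frac{1}{-3233} = - \frac{1}{3233}$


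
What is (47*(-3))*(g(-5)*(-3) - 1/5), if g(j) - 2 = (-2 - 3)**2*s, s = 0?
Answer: 4371/5 ≈ 874.20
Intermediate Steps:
g(j) = 2 (g(j) = 2 + (-2 - 3)**2*0 = 2 + (-5)**2*0 = 2 + 25*0 = 2 + 0 = 2)
(47*(-3))*(g(-5)*(-3) - 1/5) = (47*(-3))*(2*(-3) - 1/5) = -141*(-6 - 1*1/5) = -141*(-6 - 1/5) = -141*(-31/5) = 4371/5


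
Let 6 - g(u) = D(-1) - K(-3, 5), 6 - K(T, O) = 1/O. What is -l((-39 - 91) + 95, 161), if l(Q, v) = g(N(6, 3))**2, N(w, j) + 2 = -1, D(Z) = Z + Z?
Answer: -4761/25 ≈ -190.44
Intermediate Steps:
K(T, O) = 6 - 1/O
D(Z) = 2*Z
N(w, j) = -3 (N(w, j) = -2 - 1 = -3)
g(u) = 69/5 (g(u) = 6 - (2*(-1) - (6 - 1/5)) = 6 - (-2 - (6 - 1*1/5)) = 6 - (-2 - (6 - 1/5)) = 6 - (-2 - 1*29/5) = 6 - (-2 - 29/5) = 6 - 1*(-39/5) = 6 + 39/5 = 69/5)
l(Q, v) = 4761/25 (l(Q, v) = (69/5)**2 = 4761/25)
-l((-39 - 91) + 95, 161) = -1*4761/25 = -4761/25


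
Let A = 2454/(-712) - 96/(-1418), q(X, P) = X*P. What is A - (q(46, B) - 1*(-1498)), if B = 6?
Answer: -448617551/252404 ≈ -1777.4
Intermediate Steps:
q(X, P) = P*X
A = -852855/252404 (A = 2454*(-1/712) - 96*(-1/1418) = -1227/356 + 48/709 = -852855/252404 ≈ -3.3789)
A - (q(46, B) - 1*(-1498)) = -852855/252404 - (6*46 - 1*(-1498)) = -852855/252404 - (276 + 1498) = -852855/252404 - 1*1774 = -852855/252404 - 1774 = -448617551/252404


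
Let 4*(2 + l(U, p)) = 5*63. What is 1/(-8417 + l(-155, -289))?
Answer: -4/33361 ≈ -0.00011990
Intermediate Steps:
l(U, p) = 307/4 (l(U, p) = -2 + (5*63)/4 = -2 + (¼)*315 = -2 + 315/4 = 307/4)
1/(-8417 + l(-155, -289)) = 1/(-8417 + 307/4) = 1/(-33361/4) = -4/33361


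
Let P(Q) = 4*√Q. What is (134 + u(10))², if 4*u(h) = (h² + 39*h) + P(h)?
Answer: 263209/4 + 513*√10 ≈ 67425.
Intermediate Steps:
u(h) = √h + h²/4 + 39*h/4 (u(h) = ((h² + 39*h) + 4*√h)/4 = (h² + 4*√h + 39*h)/4 = √h + h²/4 + 39*h/4)
(134 + u(10))² = (134 + (√10 + (¼)*10² + (39/4)*10))² = (134 + (√10 + (¼)*100 + 195/2))² = (134 + (√10 + 25 + 195/2))² = (134 + (245/2 + √10))² = (513/2 + √10)²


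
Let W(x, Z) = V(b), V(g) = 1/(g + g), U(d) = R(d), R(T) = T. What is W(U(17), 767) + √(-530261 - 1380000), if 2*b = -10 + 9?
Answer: -1 + I*√1910261 ≈ -1.0 + 1382.1*I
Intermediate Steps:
U(d) = d
b = -½ (b = (-10 + 9)/2 = (½)*(-1) = -½ ≈ -0.50000)
V(g) = 1/(2*g)
W(x, Z) = -1 (W(x, Z) = 1/(2*(-½)) = (½)*(-2) = -1)
W(U(17), 767) + √(-530261 - 1380000) = -1 + √(-530261 - 1380000) = -1 + √(-1910261) = -1 + I*√1910261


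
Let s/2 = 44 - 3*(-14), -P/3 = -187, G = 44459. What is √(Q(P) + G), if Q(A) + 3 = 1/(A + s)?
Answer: √23885720517/733 ≈ 210.85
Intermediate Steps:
P = 561 (P = -3*(-187) = 561)
s = 172 (s = 2*(44 - 3*(-14)) = 2*(44 - 1*(-42)) = 2*(44 + 42) = 2*86 = 172)
Q(A) = -3 + 1/(172 + A) (Q(A) = -3 + 1/(A + 172) = -3 + 1/(172 + A))
√(Q(P) + G) = √((-515 - 3*561)/(172 + 561) + 44459) = √((-515 - 1683)/733 + 44459) = √((1/733)*(-2198) + 44459) = √(-2198/733 + 44459) = √(32586249/733) = √23885720517/733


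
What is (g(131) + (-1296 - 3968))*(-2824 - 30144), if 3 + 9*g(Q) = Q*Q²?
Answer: -72553073216/9 ≈ -8.0615e+9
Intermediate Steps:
g(Q) = -⅓ + Q³/9 (g(Q) = -⅓ + (Q*Q²)/9 = -⅓ + Q³/9)
(g(131) + (-1296 - 3968))*(-2824 - 30144) = ((-⅓ + (⅑)*131³) + (-1296 - 3968))*(-2824 - 30144) = ((-⅓ + (⅑)*2248091) - 5264)*(-32968) = ((-⅓ + 2248091/9) - 5264)*(-32968) = (2248088/9 - 5264)*(-32968) = (2200712/9)*(-32968) = -72553073216/9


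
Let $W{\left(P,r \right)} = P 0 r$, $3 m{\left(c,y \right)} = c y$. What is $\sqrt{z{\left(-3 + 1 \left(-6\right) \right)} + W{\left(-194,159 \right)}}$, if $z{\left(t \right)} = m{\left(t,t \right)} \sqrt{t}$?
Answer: $9 \sqrt{i} \approx 6.364 + 6.364 i$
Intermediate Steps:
$m{\left(c,y \right)} = \frac{c y}{3}$
$W{\left(P,r \right)} = 0$ ($W{\left(P,r \right)} = 0 r = 0$)
$z{\left(t \right)} = \frac{t^{\frac{5}{2}}}{3}$ ($z{\left(t \right)} = \frac{t t}{3} \sqrt{t} = \frac{t^{2}}{3} \sqrt{t} = \frac{t^{\frac{5}{2}}}{3}$)
$\sqrt{z{\left(-3 + 1 \left(-6\right) \right)} + W{\left(-194,159 \right)}} = \sqrt{\frac{\left(-3 + 1 \left(-6\right)\right)^{\frac{5}{2}}}{3} + 0} = \sqrt{\frac{\left(-3 - 6\right)^{\frac{5}{2}}}{3} + 0} = \sqrt{\frac{\left(-9\right)^{\frac{5}{2}}}{3} + 0} = \sqrt{\frac{243 i}{3} + 0} = \sqrt{81 i + 0} = \sqrt{81 i} = 9 \sqrt{i}$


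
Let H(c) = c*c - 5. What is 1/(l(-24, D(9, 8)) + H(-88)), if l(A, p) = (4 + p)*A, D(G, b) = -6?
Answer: 1/7787 ≈ 0.00012842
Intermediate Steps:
l(A, p) = A*(4 + p)
H(c) = -5 + c² (H(c) = c² - 5 = -5 + c²)
1/(l(-24, D(9, 8)) + H(-88)) = 1/(-24*(4 - 6) + (-5 + (-88)²)) = 1/(-24*(-2) + (-5 + 7744)) = 1/(48 + 7739) = 1/7787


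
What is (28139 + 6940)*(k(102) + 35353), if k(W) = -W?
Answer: 1236569829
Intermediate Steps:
(28139 + 6940)*(k(102) + 35353) = (28139 + 6940)*(-1*102 + 35353) = 35079*(-102 + 35353) = 35079*35251 = 1236569829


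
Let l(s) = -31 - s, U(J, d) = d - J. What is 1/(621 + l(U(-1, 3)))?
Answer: 1/586 ≈ 0.0017065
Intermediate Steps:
1/(621 + l(U(-1, 3))) = 1/(621 + (-31 - (3 - 1*(-1)))) = 1/(621 + (-31 - (3 + 1))) = 1/(621 + (-31 - 1*4)) = 1/(621 + (-31 - 4)) = 1/(621 - 35) = 1/586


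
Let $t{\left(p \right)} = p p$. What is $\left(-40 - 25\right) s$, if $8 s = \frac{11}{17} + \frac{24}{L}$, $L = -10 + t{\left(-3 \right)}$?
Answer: $\frac{25805}{136} \approx 189.74$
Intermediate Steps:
$t{\left(p \right)} = p^{2}$
$L = -1$ ($L = -10 + \left(-3\right)^{2} = -10 + 9 = -1$)
$s = - \frac{397}{136}$ ($s = \frac{\frac{11}{17} + \frac{24}{-1}}{8} = \frac{11 \cdot \frac{1}{17} + 24 \left(-1\right)}{8} = \frac{\frac{11}{17} - 24}{8} = \frac{1}{8} \left(- \frac{397}{17}\right) = - \frac{397}{136} \approx -2.9191$)
$\left(-40 - 25\right) s = \left(-40 - 25\right) \left(- \frac{397}{136}\right) = \left(-65\right) \left(- \frac{397}{136}\right) = \frac{25805}{136}$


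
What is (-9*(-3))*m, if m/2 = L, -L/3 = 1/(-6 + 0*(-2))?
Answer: 27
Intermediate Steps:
L = 1/2 (L = -3/(-6 + 0*(-2)) = -3/(-6 + 0) = -3/(-6) = -3*(-1/6) = 1/2 ≈ 0.50000)
m = 1 (m = 2*(1/2) = 1)
(-9*(-3))*m = -9*(-3)*1 = 27*1 = 27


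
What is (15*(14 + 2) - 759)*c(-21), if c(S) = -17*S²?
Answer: 3890943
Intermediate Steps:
(15*(14 + 2) - 759)*c(-21) = (15*(14 + 2) - 759)*(-17*(-21)²) = (15*16 - 759)*(-17*441) = (240 - 759)*(-7497) = -519*(-7497) = 3890943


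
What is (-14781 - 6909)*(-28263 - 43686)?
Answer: 1560573810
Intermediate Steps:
(-14781 - 6909)*(-28263 - 43686) = -21690*(-71949) = 1560573810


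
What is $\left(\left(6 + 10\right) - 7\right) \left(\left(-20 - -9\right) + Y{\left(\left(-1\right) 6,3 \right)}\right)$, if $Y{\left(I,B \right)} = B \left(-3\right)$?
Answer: $-180$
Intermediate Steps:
$Y{\left(I,B \right)} = - 3 B$
$\left(\left(6 + 10\right) - 7\right) \left(\left(-20 - -9\right) + Y{\left(\left(-1\right) 6,3 \right)}\right) = \left(\left(6 + 10\right) - 7\right) \left(\left(-20 - -9\right) - 9\right) = \left(16 - 7\right) \left(\left(-20 + 9\right) - 9\right) = 9 \left(-11 - 9\right) = 9 \left(-20\right) = -180$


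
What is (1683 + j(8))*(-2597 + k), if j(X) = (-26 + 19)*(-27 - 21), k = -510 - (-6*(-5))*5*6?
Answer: -8090133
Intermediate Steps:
k = -1410 (k = -510 - 30*30 = -510 - 1*900 = -510 - 900 = -1410)
j(X) = 336 (j(X) = -7*(-48) = 336)
(1683 + j(8))*(-2597 + k) = (1683 + 336)*(-2597 - 1410) = 2019*(-4007) = -8090133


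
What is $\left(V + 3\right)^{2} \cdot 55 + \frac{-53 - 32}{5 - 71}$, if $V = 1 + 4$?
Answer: $\frac{232405}{66} \approx 3521.3$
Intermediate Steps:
$V = 5$
$\left(V + 3\right)^{2} \cdot 55 + \frac{-53 - 32}{5 - 71} = \left(5 + 3\right)^{2} \cdot 55 + \frac{-53 - 32}{5 - 71} = 8^{2} \cdot 55 - \frac{85}{-66} = 64 \cdot 55 - - \frac{85}{66} = 3520 + \frac{85}{66} = \frac{232405}{66}$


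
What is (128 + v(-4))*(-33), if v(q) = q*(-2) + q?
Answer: -4356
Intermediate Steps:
v(q) = -q (v(q) = -2*q + q = -q)
(128 + v(-4))*(-33) = (128 - 1*(-4))*(-33) = (128 + 4)*(-33) = 132*(-33) = -4356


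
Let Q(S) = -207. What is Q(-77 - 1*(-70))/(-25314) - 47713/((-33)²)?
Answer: -402527153/9188982 ≈ -43.805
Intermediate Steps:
Q(-77 - 1*(-70))/(-25314) - 47713/((-33)²) = -207/(-25314) - 47713/((-33)²) = -207*(-1/25314) - 47713/1089 = 69/8438 - 47713*1/1089 = 69/8438 - 47713/1089 = -402527153/9188982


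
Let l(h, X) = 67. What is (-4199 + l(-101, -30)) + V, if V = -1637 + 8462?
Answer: 2693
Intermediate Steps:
V = 6825
(-4199 + l(-101, -30)) + V = (-4199 + 67) + 6825 = -4132 + 6825 = 2693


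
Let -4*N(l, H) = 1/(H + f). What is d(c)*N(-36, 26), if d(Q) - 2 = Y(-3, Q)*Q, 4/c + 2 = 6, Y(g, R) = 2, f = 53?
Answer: -1/79 ≈ -0.012658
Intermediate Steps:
N(l, H) = -1/(4*(53 + H)) (N(l, H) = -1/(4*(H + 53)) = -1/(4*(53 + H)))
c = 1 (c = 4/(-2 + 6) = 4/4 = 4*(¼) = 1)
d(Q) = 2 + 2*Q
d(c)*N(-36, 26) = (2 + 2*1)*(-1/(212 + 4*26)) = (2 + 2)*(-1/(212 + 104)) = 4*(-1/316) = -1/79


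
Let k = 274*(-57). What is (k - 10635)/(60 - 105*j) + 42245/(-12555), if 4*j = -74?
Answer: -18408979/1117395 ≈ -16.475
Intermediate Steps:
j = -37/2 (j = (¼)*(-74) = -37/2 ≈ -18.500)
k = -15618
(k - 10635)/(60 - 105*j) + 42245/(-12555) = (-15618 - 10635)/(60 - 105*(-37/2)) + 42245/(-12555) = -26253/(60 + 3885/2) + 42245*(-1/12555) = -26253/4005/2 - 8449/2511 = -26253*2/4005 - 8449/2511 = -5834/445 - 8449/2511 = -18408979/1117395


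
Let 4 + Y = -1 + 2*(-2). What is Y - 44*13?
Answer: -581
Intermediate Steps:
Y = -9 (Y = -4 + (-1 + 2*(-2)) = -4 + (-1 - 4) = -4 - 5 = -9)
Y - 44*13 = -9 - 44*13 = -9 - 572 = -581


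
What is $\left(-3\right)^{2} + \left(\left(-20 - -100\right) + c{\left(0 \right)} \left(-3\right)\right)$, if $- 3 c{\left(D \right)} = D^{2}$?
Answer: $89$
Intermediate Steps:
$c{\left(D \right)} = - \frac{D^{2}}{3}$
$\left(-3\right)^{2} + \left(\left(-20 - -100\right) + c{\left(0 \right)} \left(-3\right)\right) = \left(-3\right)^{2} + \left(\left(-20 - -100\right) + - \frac{0^{2}}{3} \left(-3\right)\right) = 9 + \left(\left(-20 + 100\right) + \left(- \frac{1}{3}\right) 0 \left(-3\right)\right) = 9 + \left(80 + 0 \left(-3\right)\right) = 9 + \left(80 + 0\right) = 9 + 80 = 89$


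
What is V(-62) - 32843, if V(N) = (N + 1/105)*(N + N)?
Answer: -2641399/105 ≈ -25156.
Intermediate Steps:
V(N) = 2*N*(1/105 + N) (V(N) = (N + 1/105)*(2*N) = (1/105 + N)*(2*N) = 2*N*(1/105 + N))
V(-62) - 32843 = (2/105)*(-62)*(1 + 105*(-62)) - 32843 = (2/105)*(-62)*(1 - 6510) - 32843 = (2/105)*(-62)*(-6509) - 32843 = 807116/105 - 32843 = -2641399/105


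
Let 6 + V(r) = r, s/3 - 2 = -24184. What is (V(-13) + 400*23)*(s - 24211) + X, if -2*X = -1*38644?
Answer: -888306695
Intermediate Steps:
s = -72546 (s = 6 + 3*(-24184) = 6 - 72552 = -72546)
V(r) = -6 + r
X = 19322 (X = -(-1)*38644/2 = -½*(-38644) = 19322)
(V(-13) + 400*23)*(s - 24211) + X = ((-6 - 13) + 400*23)*(-72546 - 24211) + 19322 = (-19 + 9200)*(-96757) + 19322 = 9181*(-96757) + 19322 = -888326017 + 19322 = -888306695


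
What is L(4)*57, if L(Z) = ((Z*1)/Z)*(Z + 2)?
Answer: 342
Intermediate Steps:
L(Z) = 2 + Z (L(Z) = (Z/Z)*(2 + Z) = 1*(2 + Z) = 2 + Z)
L(4)*57 = (2 + 4)*57 = 6*57 = 342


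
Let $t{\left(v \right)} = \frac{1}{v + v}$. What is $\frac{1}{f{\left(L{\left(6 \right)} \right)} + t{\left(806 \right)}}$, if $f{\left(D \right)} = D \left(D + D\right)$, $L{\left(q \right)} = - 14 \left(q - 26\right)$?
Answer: $\frac{1612}{252761601} \approx 6.3776 \cdot 10^{-6}$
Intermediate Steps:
$L{\left(q \right)} = 364 - 14 q$ ($L{\left(q \right)} = - 14 \left(-26 + q\right) = 364 - 14 q$)
$t{\left(v \right)} = \frac{1}{2 v}$
$f{\left(D \right)} = 2 D^{2}$ ($f{\left(D \right)} = D 2 D = 2 D^{2}$)
$\frac{1}{f{\left(L{\left(6 \right)} \right)} + t{\left(806 \right)}} = \frac{1}{2 \left(364 - 84\right)^{2} + \frac{1}{2 \cdot 806}} = \frac{1}{2 \left(364 - 84\right)^{2} + \frac{1}{2} \cdot \frac{1}{806}} = \frac{1}{2 \cdot 280^{2} + \frac{1}{1612}} = \frac{1}{2 \cdot 78400 + \frac{1}{1612}} = \frac{1}{156800 + \frac{1}{1612}} = \frac{1}{\frac{252761601}{1612}} = \frac{1612}{252761601}$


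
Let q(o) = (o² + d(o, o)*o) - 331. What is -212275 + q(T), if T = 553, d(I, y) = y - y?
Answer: 93203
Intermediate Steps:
d(I, y) = 0
q(o) = -331 + o² (q(o) = (o² + 0*o) - 331 = (o² + 0) - 331 = o² - 331 = -331 + o²)
-212275 + q(T) = -212275 + (-331 + 553²) = -212275 + (-331 + 305809) = -212275 + 305478 = 93203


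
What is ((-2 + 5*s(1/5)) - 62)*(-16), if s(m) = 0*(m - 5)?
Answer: 1024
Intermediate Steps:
s(m) = 0 (s(m) = 0*(-5 + m) = 0)
((-2 + 5*s(1/5)) - 62)*(-16) = ((-2 + 5*0) - 62)*(-16) = ((-2 + 0) - 62)*(-16) = (-2 - 62)*(-16) = -64*(-16) = 1024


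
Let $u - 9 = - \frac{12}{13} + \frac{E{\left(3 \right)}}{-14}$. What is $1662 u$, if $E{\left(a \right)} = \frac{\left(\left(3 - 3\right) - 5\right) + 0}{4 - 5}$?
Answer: $\frac{1167555}{91} \approx 12830.0$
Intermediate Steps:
$E{\left(a \right)} = 5$ ($E{\left(a \right)} = \frac{\left(0 - 5\right) + 0}{-1} = \left(-5 + 0\right) \left(-1\right) = \left(-5\right) \left(-1\right) = 5$)
$u = \frac{1405}{182}$ ($u = 9 + \left(- \frac{12}{13} + \frac{5}{-14}\right) = 9 + \left(\left(-12\right) \frac{1}{13} + 5 \left(- \frac{1}{14}\right)\right) = 9 - \frac{233}{182} = \frac{1405}{182} \approx 7.7198$)
$1662 u = 1662 \cdot \frac{1405}{182} = \frac{1167555}{91}$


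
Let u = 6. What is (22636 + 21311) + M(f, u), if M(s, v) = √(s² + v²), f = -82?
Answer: 43947 + 26*√10 ≈ 44029.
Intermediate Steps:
(22636 + 21311) + M(f, u) = (22636 + 21311) + √((-82)² + 6²) = 43947 + √(6724 + 36) = 43947 + √6760 = 43947 + 26*√10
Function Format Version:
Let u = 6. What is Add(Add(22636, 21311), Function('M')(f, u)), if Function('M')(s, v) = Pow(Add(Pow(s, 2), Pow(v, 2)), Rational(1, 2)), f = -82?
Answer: Add(43947, Mul(26, Pow(10, Rational(1, 2)))) ≈ 44029.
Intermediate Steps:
Add(Add(22636, 21311), Function('M')(f, u)) = Add(Add(22636, 21311), Pow(Add(Pow(-82, 2), Pow(6, 2)), Rational(1, 2))) = Add(43947, Pow(Add(6724, 36), Rational(1, 2))) = Add(43947, Pow(6760, Rational(1, 2))) = Add(43947, Mul(26, Pow(10, Rational(1, 2))))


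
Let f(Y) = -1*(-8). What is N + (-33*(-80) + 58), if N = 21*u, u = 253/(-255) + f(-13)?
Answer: 241839/85 ≈ 2845.2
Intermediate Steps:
f(Y) = 8
u = 1787/255 (u = 253/(-255) + 8 = 253*(-1/255) + 8 = -253/255 + 8 = 1787/255 ≈ 7.0078)
N = 12509/85 (N = 21*(1787/255) = 12509/85 ≈ 147.16)
N + (-33*(-80) + 58) = 12509/85 + (-33*(-80) + 58) = 12509/85 + (2640 + 58) = 12509/85 + 2698 = 241839/85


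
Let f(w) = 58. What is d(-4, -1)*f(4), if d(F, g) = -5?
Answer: -290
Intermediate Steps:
d(-4, -1)*f(4) = -5*58 = -290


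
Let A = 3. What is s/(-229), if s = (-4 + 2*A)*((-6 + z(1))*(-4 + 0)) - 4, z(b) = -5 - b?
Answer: -92/229 ≈ -0.40175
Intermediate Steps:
s = 92 (s = (-4 + 2*3)*((-6 + (-5 - 1*1))*(-4 + 0)) - 4 = (-4 + 6)*((-6 + (-5 - 1))*(-4)) - 4 = 2*((-6 - 6)*(-4)) - 4 = 2*(-12*(-4)) - 4 = 2*48 - 4 = 96 - 4 = 92)
s/(-229) = 92/(-229) = 92*(-1/229) = -92/229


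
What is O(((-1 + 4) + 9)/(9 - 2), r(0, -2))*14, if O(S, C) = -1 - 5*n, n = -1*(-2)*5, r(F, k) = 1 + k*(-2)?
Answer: -714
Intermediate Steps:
r(F, k) = 1 - 2*k
n = 10 (n = 2*5 = 10)
O(S, C) = -51 (O(S, C) = -1 - 5*10 = -1 - 50 = -51)
O(((-1 + 4) + 9)/(9 - 2), r(0, -2))*14 = -51*14 = -714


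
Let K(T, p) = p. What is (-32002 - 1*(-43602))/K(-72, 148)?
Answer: 2900/37 ≈ 78.378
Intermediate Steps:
(-32002 - 1*(-43602))/K(-72, 148) = (-32002 - 1*(-43602))/148 = (-32002 + 43602)*(1/148) = 11600*(1/148) = 2900/37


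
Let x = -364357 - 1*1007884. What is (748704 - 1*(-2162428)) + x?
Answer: 1538891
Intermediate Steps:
x = -1372241 (x = -364357 - 1007884 = -1372241)
(748704 - 1*(-2162428)) + x = (748704 - 1*(-2162428)) - 1372241 = (748704 + 2162428) - 1372241 = 2911132 - 1372241 = 1538891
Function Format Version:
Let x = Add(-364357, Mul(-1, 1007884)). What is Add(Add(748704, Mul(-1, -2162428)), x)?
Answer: 1538891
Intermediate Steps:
x = -1372241 (x = Add(-364357, -1007884) = -1372241)
Add(Add(748704, Mul(-1, -2162428)), x) = Add(Add(748704, Mul(-1, -2162428)), -1372241) = Add(Add(748704, 2162428), -1372241) = Add(2911132, -1372241) = 1538891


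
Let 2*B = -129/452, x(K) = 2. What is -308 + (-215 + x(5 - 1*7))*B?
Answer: -250955/904 ≈ -277.60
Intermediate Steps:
B = -129/904 (B = (-129/452)/2 = (-129*1/452)/2 = (1/2)*(-129/452) = -129/904 ≈ -0.14270)
-308 + (-215 + x(5 - 1*7))*B = -308 + (-215 + 2)*(-129/904) = -308 - 213*(-129/904) = -308 + 27477/904 = -250955/904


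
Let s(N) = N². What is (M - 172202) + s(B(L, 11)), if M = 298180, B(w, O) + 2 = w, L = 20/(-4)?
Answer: 126027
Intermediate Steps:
L = -5 (L = 20*(-¼) = -5)
B(w, O) = -2 + w
(M - 172202) + s(B(L, 11)) = (298180 - 172202) + (-2 - 5)² = 125978 + (-7)² = 125978 + 49 = 126027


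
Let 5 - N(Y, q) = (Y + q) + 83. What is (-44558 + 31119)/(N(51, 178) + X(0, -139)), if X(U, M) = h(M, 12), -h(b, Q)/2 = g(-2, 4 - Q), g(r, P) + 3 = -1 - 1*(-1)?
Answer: 13439/301 ≈ 44.648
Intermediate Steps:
g(r, P) = -3 (g(r, P) = -3 + (-1 - 1*(-1)) = -3 + (-1 + 1) = -3 + 0 = -3)
h(b, Q) = 6 (h(b, Q) = -2*(-3) = 6)
X(U, M) = 6
N(Y, q) = -78 - Y - q (N(Y, q) = 5 - ((Y + q) + 83) = 5 - (83 + Y + q) = 5 + (-83 - Y - q) = -78 - Y - q)
(-44558 + 31119)/(N(51, 178) + X(0, -139)) = (-44558 + 31119)/((-78 - 1*51 - 1*178) + 6) = -13439/((-78 - 51 - 178) + 6) = -13439/(-307 + 6) = -13439/(-301) = -13439*(-1/301) = 13439/301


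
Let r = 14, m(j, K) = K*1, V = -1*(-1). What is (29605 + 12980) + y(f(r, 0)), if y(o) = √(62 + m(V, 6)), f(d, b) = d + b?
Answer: 42585 + 2*√17 ≈ 42593.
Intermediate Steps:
V = 1
m(j, K) = K
f(d, b) = b + d
y(o) = 2*√17 (y(o) = √(62 + 6) = √68 = 2*√17)
(29605 + 12980) + y(f(r, 0)) = (29605 + 12980) + 2*√17 = 42585 + 2*√17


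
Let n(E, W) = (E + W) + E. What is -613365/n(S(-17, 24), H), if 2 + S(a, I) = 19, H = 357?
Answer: -613365/391 ≈ -1568.7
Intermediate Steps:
S(a, I) = 17 (S(a, I) = -2 + 19 = 17)
n(E, W) = W + 2*E
-613365/n(S(-17, 24), H) = -613365/(357 + 2*17) = -613365/(357 + 34) = -613365/391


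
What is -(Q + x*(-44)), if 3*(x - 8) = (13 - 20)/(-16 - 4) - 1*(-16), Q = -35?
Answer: 3134/5 ≈ 626.80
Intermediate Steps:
x = 269/20 (x = 8 + ((13 - 20)/(-16 - 4) - 1*(-16))/3 = 8 + (-7/(-20) + 16)/3 = 8 + (-7*(-1/20) + 16)/3 = 8 + (7/20 + 16)/3 = 8 + (1/3)*(327/20) = 8 + 109/20 = 269/20 ≈ 13.450)
-(Q + x*(-44)) = -(-35 + (269/20)*(-44)) = -(-35 - 2959/5) = -1*(-3134/5) = 3134/5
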